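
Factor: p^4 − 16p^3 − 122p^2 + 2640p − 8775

Trying the rational-root candidates, p = 9 is a root, giving the factor (p − 9) and quotient p^3 − 7p^2 − 185p + 975.
Then p = −13 is a root, so (p + 13) is a factor; dividing leaves p^2 − 20p + 75.
The remaining quadratic factors as (p − 15)(p − 5).

(p + 13)(p − 15)(p − 5)(p − 9)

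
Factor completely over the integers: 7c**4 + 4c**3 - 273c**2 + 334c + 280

(7c + 4)(c + 7)(c - 2)(c - 5)

Testing divisors of the constant over divisors of the leading coefficient, c = -4/7 is a root, so (7c + 4) divides it; the quotient is c**3 - 39c + 70.
Continuing, c = 2 is a root, giving the factor (c - 2) and quotient c**2 + 2c - 35.
The remaining quadratic factors as (c + 7)(c - 5).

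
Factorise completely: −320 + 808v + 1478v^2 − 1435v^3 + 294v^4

(2v − 5)(3v − 8)(7v + 4)(7v − 2)

Testing divisors of the constant over divisors of the leading coefficient, v = −4/7 is a root, so (7v + 4) is a factor; dividing leaves 42v^3 − 229v^2 + 342v − 80.
Next, v = 8/3 is a root, giving the factor (3v − 8) and quotient 14v^2 − 39v + 10.
The remaining quadratic factors as (7v − 2)(2v − 5).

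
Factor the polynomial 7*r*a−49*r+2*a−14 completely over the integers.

(7*r+2)*(a−7)

Group as (7*r*a−49*r) + (2*a−14) = 7*r*(a−7) + 2*(a−7).
Both groups share the factor (a−7).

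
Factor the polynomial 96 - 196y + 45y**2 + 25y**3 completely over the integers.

Trying the rational-root candidates, y = 8/5 is a root, so (5y - 8) divides it; the quotient is 5y**2 + 17y - 12.
The remaining quadratic factors as (y + 4)(5y - 3).

(5y - 3)(5y - 8)(y + 4)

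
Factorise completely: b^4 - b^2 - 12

(b + 2)(b - 2)(b^2 + 3)

Substitute u = b^2 to get a quadratic in u, then factor.
b^2 + 3 is irreducible over ℤ (always positive, so no real roots).
b^2 - 4 is a difference of squares.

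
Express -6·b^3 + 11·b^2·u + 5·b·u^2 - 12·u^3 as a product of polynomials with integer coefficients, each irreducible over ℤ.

Group: 2·b·(-3·b^2 + b·u + 4·u^2) - 3·u·(-3·b^2 + b·u + 4·u^2); both groups contain (-3·b^2 + b·u + 4·u^2), so (2·b - 3·u) is a factor with cofactor -3·b^2 + b·u + 4·u^2.
The cofactor groups again: -3·b^2 + b·u + 4·u^2 = -b·(3·b - 4·u) - u·(3·b - 4·u); both groups contain (3·b - 4·u), giving -(b + u)·(3·b - 4·u).

-(2·b - 3·u)·(3·b - 4·u)·(b + u)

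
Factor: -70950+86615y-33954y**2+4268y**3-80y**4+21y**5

By the rational root theorem, y = 2 is a root, so (y-2) divides it; the quotient is 21y**4-38y**3+4192y**2-25570y+35475.
Next, y = 11/3 is a root, giving the factor (3y-11) and quotient 7y**3+13y**2+1445y-3225.
Then y = 15/7 is a root, so (7y-15) is a factor; dividing leaves y**2+4y+215.
The quadratic y**2+4y+215 has discriminant -844 < 0 and is irreducible over ℤ.

(3y-11)(7y-15)(y-2)(y**2+4y+215)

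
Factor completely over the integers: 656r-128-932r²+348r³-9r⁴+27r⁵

(3r-1)(3r-2)(3r-4)(r²+2r+16)

Among the possible rational roots, r = 2/3 is a root, so (3r-2) divides it; the quotient is 9r⁴+3r³+118r²-232r+64.
Then r = 4/3 is a root, giving the factor (3r-4) and quotient 3r³+5r²+46r-16.
Next, r = 1/3 is a root, so (3r-1) is a factor; dividing leaves r²+2r+16.
The quadratic r²+2r+16 has discriminant -60 < 0 and is irreducible over ℤ.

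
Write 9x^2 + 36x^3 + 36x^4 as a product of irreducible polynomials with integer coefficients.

9x^2(2x + 1)^2

Every term has a factor of 9x^2; factoring it out leaves 4x^2 + 4x + 1.
Recognize a perfect-square trinomial with the parts 1 and 2x.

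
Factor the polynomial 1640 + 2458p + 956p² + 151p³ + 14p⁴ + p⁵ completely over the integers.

Testing divisors of the constant over divisors of the leading coefficient, p = −1 is a root, so (p + 1) is a factor; dividing leaves p⁴ + 13p³ + 138p² + 818p + 1640.
Next, p = −5 is a root, so (p + 5) is a factor; dividing leaves p³ + 8p² + 98p + 328.
Continuing, p = −4 is a root, so (p + 4) divides it; the quotient is p² + 4p + 82.
The quadratic p² + 4p + 82 has discriminant −312 < 0 and is irreducible over ℤ.

(p + 1)(p + 4)(p + 5)(p² + 4p + 82)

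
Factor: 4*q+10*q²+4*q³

Pull out the common factor 2*q, then factor the remaining trinomial.

2*q*(2*q+1)*(q+2)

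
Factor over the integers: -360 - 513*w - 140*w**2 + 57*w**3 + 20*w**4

(4*w + 5)*(5*w + 8)*(w + 3)*(w - 3)

Testing divisors of the constant over divisors of the leading coefficient, w = -8/5 is a root, so (5*w + 8) divides it; the quotient is 4*w**3 + 5*w**2 - 36*w - 45.
Then w = -5/4 is a root, so (4*w + 5) divides it; the quotient is w**2 - 9.
The remaining quadratic factors as (w + 3)(w - 3).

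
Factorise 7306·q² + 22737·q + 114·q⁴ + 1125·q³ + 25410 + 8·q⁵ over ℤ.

(2·q + 7)·(4·q + 11)·(q + 5)·(q² + 3·q + 66)

Among the possible rational roots, q = −5 is a root, so (q + 5) is a factor; dividing leaves 8·q⁴ + 74·q³ + 755·q² + 3531·q + 5082.
Then q = −7/2 is a root, giving the factor (2·q + 7) and quotient 4·q³ + 23·q² + 297·q + 726.
Then q = −11/4 is a root, giving the factor (4·q + 11) and quotient q² + 3·q + 66.
The quadratic q² + 3·q + 66 has discriminant −255 < 0 and is irreducible over ℤ.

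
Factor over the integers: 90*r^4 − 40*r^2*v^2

10*r^2*(3*r + 2*v)*(3*r − 2*v)

Factor out 10*r^2, leaving 9*r^2 − 4*v^2, which is a difference of two squares.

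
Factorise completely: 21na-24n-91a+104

(3n-13)(7a-8)

Group as (21na-24n) + (-91a+104) = 3n(7a-8) - 13(7a-8).
Both groups share the factor (7a-8).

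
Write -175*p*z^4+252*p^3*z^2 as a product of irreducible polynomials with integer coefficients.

Pull out the common factor 7*p*z^2; 36*p^2-25*z^2 is a difference of squares.

7*p*z^2*(6*p+5*z)*(6*p-5*z)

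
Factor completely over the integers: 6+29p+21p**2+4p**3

(4p+1)(p+2)(p+3)

Trying the rational-root candidates, p = -2 is a root, so (p+2) divides it; the quotient is 4p**2+13p+3.
The remaining quadratic factors as (p+3)(4p+1).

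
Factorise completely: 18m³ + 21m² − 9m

Pull out the common factor 3m, then factor the remaining trinomial.

3m(2m + 3)(3m − 1)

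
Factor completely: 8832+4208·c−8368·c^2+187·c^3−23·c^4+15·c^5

(3·c−4)·(5·c+4)·(c−8)·(c^2+7·c+69)

By the rational root theorem, c = 4/3 is a root, so (3·c−4) divides it; the quotient is 5·c^4−c^3+61·c^2−2708·c−2208.
Then c = −4/5 is a root, so (5·c+4) divides it; the quotient is c^3−c^2+13·c−552.
Then c = 8 is a root, so (c−8) is a factor; dividing leaves c^2+7·c+69.
The quadratic c^2+7·c+69 has discriminant −227 < 0 and is irreducible over ℤ.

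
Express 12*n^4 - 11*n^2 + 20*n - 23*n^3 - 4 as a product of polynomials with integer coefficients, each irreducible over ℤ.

(3*n - 2)*(4*n - 1)*(n + 1)*(n - 2)

Among the possible rational roots, n = 2/3 is a root, so (3*n - 2) divides it; the quotient is 4*n^3 - 5*n^2 - 7*n + 2.
Then n = 1/4 is a root, so (4*n - 1) divides it; the quotient is n^2 - n - 2.
The remaining quadratic factors as (n - 2)(n + 1).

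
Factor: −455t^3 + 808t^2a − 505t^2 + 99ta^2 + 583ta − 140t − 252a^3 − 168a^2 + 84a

−(7t − 12a + 4)(5t − 3a)(13t + 7a + 7)

Group: 13t(−35t^2 + 81ta − 20t − 36a^2 + 12a) + (7a + 7)(−35t^2 + 81ta − 20t − 36a^2 + 12a); both groups contain (−35t^2 + 81ta − 20t − 36a^2 + 12a), so (13t + 7a + 7) is a factor with cofactor −35t^2 + 81ta − 20t − 36a^2 + 12a.
The cofactor groups again: −35t^2 + 81ta − 20t − 36a^2 + 12a = −7t(5t − 3a) + (12a − 4)(5t − 3a); both groups contain (5t − 3a), giving −(7t − 12a + 4)(5t − 3a).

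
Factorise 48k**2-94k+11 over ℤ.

(6k-11)(8k-1)

Need a pair with product 48·11 = 528 and sum -94: that's -6 and -88.
Split the middle term: 48k**2-6k - 88k+11 = 6k(8k-1) - 11(8k-1).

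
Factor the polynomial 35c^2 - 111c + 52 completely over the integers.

Need a pair with product 35·52 = 1820 and sum -111: that's -20 and -91.
Split the middle term: 35c^2 - 20c - 91c + 52 = 5c(7c - 4) - 13(7c - 4).

(5c - 13)(7c - 4)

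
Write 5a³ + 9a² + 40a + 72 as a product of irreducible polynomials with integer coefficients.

Group as (5a³ + 40a) + (9a² + 72) = 5a(a² + 8) + 9(a² + 8).
Both groups share the factor (a² + 8).

(5a + 9)(a² + 8)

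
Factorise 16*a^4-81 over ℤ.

(2*a+3)*(2*a-3)*(4*a^2+9)

Write as (4*a^2)² − (9)², then factor 4*a^2-9 once more.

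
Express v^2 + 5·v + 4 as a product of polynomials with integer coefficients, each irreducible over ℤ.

Two integers with product 4 and sum 5 are 1 and 4.

(v + 1)·(v + 4)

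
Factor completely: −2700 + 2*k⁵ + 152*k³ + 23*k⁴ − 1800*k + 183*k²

Trying the rational-root candidates, k = −3/2 is a root, so (2*k + 3) is a factor; dividing leaves k⁴ + 10*k³ + 61*k² − 900.
Then k = 3 is a root, so (k − 3) is a factor; dividing leaves k³ + 13*k² + 100*k + 300.
Next, k = −5 is a root, so (k + 5) is a factor; dividing leaves k² + 8*k + 60.
The quadratic k² + 8*k + 60 has discriminant −176 < 0 and is irreducible over ℤ.

(2*k + 3)*(k + 5)*(k − 3)*(k² + 8*k + 60)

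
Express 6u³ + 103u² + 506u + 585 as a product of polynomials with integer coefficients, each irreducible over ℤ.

(2u + 13)(3u + 5)(u + 9)

Trying the rational-root candidates, u = -13/2 is a root, giving the factor (2u + 13) and quotient 3u² + 32u + 45.
The remaining quadratic factors as (u + 9)(3u + 5).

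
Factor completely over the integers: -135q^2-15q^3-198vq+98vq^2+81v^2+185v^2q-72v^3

Group: 8v(-9v^2+22vq+15q^2) + (-q-9)(-9v^2+22vq+15q^2); both groups contain (-9v^2+22vq+15q^2), so (8v-q-9) is a factor with cofactor -9v^2+22vq+15q^2.
The cofactor groups again: -9v^2+22vq+15q^2 = -9v(v-3q) - 5q(v-3q); both groups contain (v-3q), giving -(9v+5q)(v-3q).

-(v-3q)(8v-q-9)(9v+5q)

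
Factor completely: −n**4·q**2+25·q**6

−q**2·(n**2+5·q**2)·(n**2−5·q**2)

Every term has a factor of q**2; factoring it out leaves −n**4+25·q**4.
Recognize a difference of squares with the parts 5·q**2 and n**2.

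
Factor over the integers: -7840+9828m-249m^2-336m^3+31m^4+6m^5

Among the possible rational roots, m = -8 is a root, so (m+8) divides it; the quotient is 6m^4-17m^3-200m^2+1351m-980.
Then m = -7 is a root, so (m+7) divides it; the quotient is 6m^3-59m^2+213m-140.
Continuing, m = 5/6 is a root, so (6m-5) is a factor; dividing leaves m^2-9m+28.
The quadratic m^2-9m+28 has discriminant -31 < 0 and is irreducible over ℤ.

(6m-5)(m+7)(m+8)(m^2-9m+28)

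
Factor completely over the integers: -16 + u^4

(u + 2)*(u - 2)*(u^2 + 4)

(u)⁴ − (2)⁴ = ((u)² − (2)²)((u)² + (2)²); the first factor splits again, the second (u^2 + 4) is irreducible.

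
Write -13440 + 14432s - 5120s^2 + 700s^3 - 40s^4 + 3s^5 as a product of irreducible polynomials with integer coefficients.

Testing divisors of the constant over divisors of the leading coefficient, s = 2 is a root, so (s - 2) is a factor; dividing leaves 3s^4 - 34s^3 + 632s^2 - 3856s + 6720.
Next, s = 4 is a root, so (s - 4) is a factor; dividing leaves 3s^3 - 22s^2 + 544s - 1680.
Next, s = 10/3 is a root, giving the factor (3s - 10) and quotient s^2 - 4s + 168.
The quadratic s^2 - 4s + 168 has discriminant -656 < 0 and is irreducible over ℤ.

(3s - 10)(s - 2)(s - 4)(s^2 - 4s + 168)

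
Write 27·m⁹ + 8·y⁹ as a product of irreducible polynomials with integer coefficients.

(3·m³ + 2·y³)·(9·m⁶ − 6·m³·y³ + 4·y⁶)

Recognize a sum of cubes with the parts 3·m³ and 2·y³.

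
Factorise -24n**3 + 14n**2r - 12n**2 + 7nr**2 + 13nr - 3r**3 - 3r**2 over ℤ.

Group: 2n(-12n**2 + 13nr - 3r**2) + (r + 1)(-12n**2 + 13nr - 3r**2); both groups contain (-12n**2 + 13nr - 3r**2), so (2n + r + 1) is a factor with cofactor -12n**2 + 13nr - 3r**2.
The cofactor groups again: -12n**2 + 13nr - 3r**2 = -3n(4n - 3r) + r(4n - 3r); both groups contain (4n - 3r), giving -(3n - r)(4n - 3r).

-(2n + r + 1)(3n - r)(4n - 3r)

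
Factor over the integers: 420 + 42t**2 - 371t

7(2t - 15)(3t - 4)

Pull out the common factor 7, then factor the remaining trinomial.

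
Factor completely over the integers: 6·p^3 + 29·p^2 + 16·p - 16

Testing divisors of the constant over divisors of the leading coefficient, p = -4/3 is a root, so (3·p + 4) is a factor; dividing leaves 2·p^2 + 7·p - 4.
The remaining quadratic factors as (p + 4)(2·p - 1).

(2·p - 1)·(3·p + 4)·(p + 4)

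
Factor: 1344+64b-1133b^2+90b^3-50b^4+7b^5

(7b-8)(b+1)(b-8)(b^2+b+21)

By the rational root theorem, b = 8 is a root, so (b-8) divides it; the quotient is 7b^4+6b^3+138b^2-29b-168.
Continuing, b = -1 is a root, so (b+1) divides it; the quotient is 7b^3-b^2+139b-168.
Continuing, b = 8/7 is a root, giving the factor (7b-8) and quotient b^2+b+21.
The quadratic b^2+b+21 has discriminant -83 < 0 and is irreducible over ℤ.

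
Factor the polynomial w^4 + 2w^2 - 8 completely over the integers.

(w^2 + 4)(w^2 - 2)

Substitute u = w^2 to get a quadratic in u, then factor.
w^2 - 2 is irreducible over ℤ (2 is not a perfect square).
w^2 + 4 is irreducible over ℤ (sum of squares).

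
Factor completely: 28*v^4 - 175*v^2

Factor out 7*v^2, leaving 4*v^2 - 25, which is a difference of two squares.

7*v^2*(2*v + 5)*(2*v - 5)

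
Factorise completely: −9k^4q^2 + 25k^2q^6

Every term has a factor of k^2q^2; factoring it out leaves −9k^2 + 25q^4.
Recognize a difference of squares with the parts 5q^2 and 3k.

−k^2q^2(3k + 5q^2)(3k − 5q^2)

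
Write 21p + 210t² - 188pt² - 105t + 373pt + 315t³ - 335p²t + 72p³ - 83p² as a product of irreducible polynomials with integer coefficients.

Group: p(72p² + 25pt - 83p - 63t² - 42t + 21) - 5t(72p² + 25pt - 83p - 63t² - 42t + 21); both groups contain (72p² + 25pt - 83p - 63t² - 42t + 21), so (p - 5t) is a factor with cofactor 72p² + 25pt - 83p - 63t² - 42t + 21.
The cofactor groups again: 72p² + 25pt - 83p - 63t² - 42t + 21 = 8p(9p - 7t - 7) + (9t - 3)(9p - 7t - 7); both groups contain (9p - 7t - 7), giving (8p + 9t - 3)(9p - 7t - 7).

(8p + 9t - 3)(9p - 7t - 7)(p - 5t)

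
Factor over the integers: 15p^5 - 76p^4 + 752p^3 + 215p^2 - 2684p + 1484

By the rational root theorem, p = 2/3 is a root, so (3p - 2) is a factor; dividing leaves 5p^4 - 22p^3 + 236p^2 + 229p - 742.
Next, p = -2 is a root, giving the factor (p + 2) and quotient 5p^3 - 32p^2 + 300p - 371.
Next, p = 7/5 is a root, giving the factor (5p - 7) and quotient p^2 - 5p + 53.
The quadratic p^2 - 5p + 53 has discriminant -187 < 0 and is irreducible over ℤ.

(3p - 2)(5p - 7)(p + 2)(p^2 - 5p + 53)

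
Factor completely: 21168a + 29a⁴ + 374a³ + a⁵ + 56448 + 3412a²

By the rational root theorem, a = -7 is a root, giving the factor (a + 7) and quotient a⁴ + 22a³ + 220a² + 1872a + 8064.
Continuing, a = -12 is a root, so (a + 12) divides it; the quotient is a³ + 10a² + 100a + 672.
Then a = -8 is a root, so (a + 8) is a factor; dividing leaves a² + 2a + 84.
The quadratic a² + 2a + 84 has discriminant -332 < 0 and is irreducible over ℤ.

(a + 12)(a + 7)(a + 8)(a² + 2a + 84)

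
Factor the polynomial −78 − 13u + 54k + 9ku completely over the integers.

Group as (9ku + 54k) + (−13u − 78) = 9k(u + 6) − 13(u + 6).
Both groups share the factor (u + 6).

(9k − 13)(u + 6)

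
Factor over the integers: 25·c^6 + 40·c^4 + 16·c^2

Pull out the common factor c^2, leaving 25·c^4 + 40·c^2 + 16.
Recognize a perfect-square trinomial with the parts 4 and 5·c^2.

c^2·(5·c^2 + 4)^2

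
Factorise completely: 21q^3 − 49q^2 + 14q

7q(3q − 1)(q − 2)

Pull out the common factor 7q, then factor the remaining trinomial.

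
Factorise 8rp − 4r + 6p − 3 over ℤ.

Group as (8rp − 4r) + (6p − 3) = 4r(2p − 1) + 3(2p − 1).
Both groups share the factor (2p − 1).

(2p − 1)(4r + 3)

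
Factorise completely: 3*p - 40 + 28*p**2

(4*p + 5)*(7*p - 8)

Need a pair with product 28·(-40) = -1120 and sum 3: that's -32 and 35.
Split the middle term: 28*p**2 - 32*p + 35*p - 40 = 4*p*(7*p - 8) + 5*(7*p - 8).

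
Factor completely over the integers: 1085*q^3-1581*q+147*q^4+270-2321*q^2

By the rational root theorem, q = 1/7 is a root, so (7*q-1) is a factor; dividing leaves 21*q^3+158*q^2-309*q-270.
Next, q = -2/3 is a root, giving the factor (3*q+2) and quotient 7*q^2+48*q-135.
The remaining quadratic factors as (7*q-15)(q+9).

(3*q+2)*(7*q-1)*(7*q-15)*(q+9)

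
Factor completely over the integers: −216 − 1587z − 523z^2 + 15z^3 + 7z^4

Testing divisors of the constant over divisors of the leading coefficient, z = −3 is a root, so (z + 3) is a factor; dividing leaves 7z^3 − 6z^2 − 505z − 72.
Continuing, z = −8 is a root, giving the factor (z + 8) and quotient 7z^2 − 62z − 9.
The remaining quadratic factors as (z − 9)(7z + 1).

(7z + 1)(z + 3)(z + 8)(z − 9)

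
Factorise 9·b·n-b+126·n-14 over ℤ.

Group as (9·b·n-b) + (126·n-14) = b·(9·n-1) + 14·(9·n-1).
Both groups share the factor (9·n-1).

(9·n-1)·(b+14)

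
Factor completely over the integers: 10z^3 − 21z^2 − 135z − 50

(2z + 5)(5z + 2)(z − 5)

Testing divisors of the constant over divisors of the leading coefficient, z = −5/2 is a root, so (2z + 5) divides it; the quotient is 5z^2 − 23z − 10.
The remaining quadratic factors as (5z + 2)(z − 5).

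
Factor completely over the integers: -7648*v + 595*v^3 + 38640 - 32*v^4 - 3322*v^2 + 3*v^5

(3*v + 10)*(v - 3)*(v - 7)*(v^2 - 4*v + 184)

By the rational root theorem, v = -10/3 is a root, so (3*v + 10) divides it; the quotient is v^4 - 14*v^3 + 245*v^2 - 1924*v + 3864.
Then v = 3 is a root, so (v - 3) divides it; the quotient is v^3 - 11*v^2 + 212*v - 1288.
Next, v = 7 is a root, so (v - 7) is a factor; dividing leaves v^2 - 4*v + 184.
The quadratic v^2 - 4*v + 184 has discriminant -720 < 0 and is irreducible over ℤ.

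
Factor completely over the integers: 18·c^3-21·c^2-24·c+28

Group as (18·c^3-24·c) + (-21·c^2+28) = 6·c·(3·c^2-4) - 7·(3·c^2-4).
Both groups share the factor (3·c^2-4).

(6·c-7)·(3·c^2-4)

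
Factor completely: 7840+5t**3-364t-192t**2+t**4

By the rational root theorem, t = 7 is a root, giving the factor (t-7) and quotient t**3+12t**2-108t-1120.
Then t = 10 is a root, giving the factor (t-10) and quotient t**2+22t+112.
The remaining quadratic factors as (t+14)(t+8).

(t+14)(t+8)(t-10)(t-7)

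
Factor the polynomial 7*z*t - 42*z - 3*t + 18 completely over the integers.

(7*z - 3)*(t - 6)

Group as (7*z*t - 42*z) + (-3*t + 18) = 7*z*(t - 6) - 3*(t - 6).
Both groups share the factor (t - 6).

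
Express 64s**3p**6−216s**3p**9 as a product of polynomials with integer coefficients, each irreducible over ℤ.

−8p**6s**3(3p−2)(9p**2+6p+4)

Factor out 8s**3p**6 first: what remains is −27p**3+8.
Recognize a difference of cubes with the parts 2 and 3p.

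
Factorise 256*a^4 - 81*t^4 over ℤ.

(4*a + 3*t)*(4*a - 3*t)*(16*a^2 + 9*t^2)

Difference of squares twice: with A = 4*a and B = 3*t, A⁴ − B⁴ = (A² − B²)(A² + B²), and A² − B² factors again.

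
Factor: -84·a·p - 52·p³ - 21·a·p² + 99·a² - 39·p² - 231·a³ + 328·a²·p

-(11·a - 13·p)·(3·a + p)·(7·a - 4·p - 3)

Group: 7·a·(-33·a² + 28·a·p + 13·p²) + (-4·p - 3)·(-33·a² + 28·a·p + 13·p²); both groups contain (-33·a² + 28·a·p + 13·p²), so (7·a - 4·p - 3) is a factor with cofactor -33·a² + 28·a·p + 13·p².
The cofactor groups again: -33·a² + 28·a·p + 13·p² = -11·a·(3·a + p) + 13·p·(3·a + p); both groups contain (3·a + p), giving -(11·a - 13·p)·(3·a + p).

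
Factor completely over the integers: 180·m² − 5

5·(6·m + 1)·(6·m − 1)

Every term has a factor of 5. Then 36·m² − 1 = (6·m)² − (1)².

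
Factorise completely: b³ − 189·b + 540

(b + 15)·(b − 12)·(b − 3)

Testing divisors of the constant over divisors of the leading coefficient, b = −15 is a root, so (b + 15) is a factor; dividing leaves b² − 15·b + 36.
The remaining quadratic factors as (b − 3)(b − 12).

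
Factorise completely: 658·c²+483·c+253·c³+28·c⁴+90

(4·c+3)·(7·c+2)·(c+3)·(c+5)

By the rational root theorem, c = -3/4 is a root, so (4·c+3) is a factor; dividing leaves 7·c³+58·c²+121·c+30.
Next, c = -3 is a root, so (c+3) divides it; the quotient is 7·c²+37·c+10.
The remaining quadratic factors as (c+5)(7·c+2).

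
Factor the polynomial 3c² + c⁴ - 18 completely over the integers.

(c² + 6)(c² - 3)

Substitute u = c² to get a quadratic in u, then factor.
c² - 3 is irreducible over ℤ (3 is not a perfect square).
c² + 6 is irreducible over ℤ (always positive, so no real roots).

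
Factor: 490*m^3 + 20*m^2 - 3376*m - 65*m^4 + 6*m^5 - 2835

Testing divisors of the constant over divisors of the leading coefficient, m = -1 is a root, giving the factor (m + 1) and quotient 6*m^4 - 71*m^3 + 561*m^2 - 541*m - 2835.
Continuing, m = 7/2 is a root, so (2*m - 7) divides it; the quotient is 3*m^3 - 25*m^2 + 193*m + 405.
Then m = -5/3 is a root, giving the factor (3*m + 5) and quotient m^2 - 10*m + 81.
The quadratic m^2 - 10*m + 81 has discriminant -224 < 0 and is irreducible over ℤ.

(2*m - 7)*(3*m + 5)*(m + 1)*(m^2 - 10*m + 81)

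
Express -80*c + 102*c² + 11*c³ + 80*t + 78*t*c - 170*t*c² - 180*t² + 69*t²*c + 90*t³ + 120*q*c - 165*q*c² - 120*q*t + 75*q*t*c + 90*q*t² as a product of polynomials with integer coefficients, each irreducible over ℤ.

(15*q + 15*t - c - 10)*(t - c)*(6*t + 11*c - 8)

Group: 6*t*(15*q*t - 15*q*c + 15*t² - 16*t*c - 10*t + c² + 10*c) + (11*c - 8)*(15*q*t - 15*q*c + 15*t² - 16*t*c - 10*t + c² + 10*c); both groups contain (15*q*t - 15*q*c + 15*t² - 16*t*c - 10*t + c² + 10*c), so (6*t + 11*c - 8) is a factor with cofactor 15*q*t - 15*q*c + 15*t² - 16*t*c - 10*t + c² + 10*c.
The cofactor groups again: 15*q*t - 15*q*c + 15*t² - 16*t*c - 10*t + c² + 10*c = 15*q*(t - c) + (15*t - c - 10)*(t - c); both groups contain (t - c), giving (15*q + 15*t - c - 10)*(t - c).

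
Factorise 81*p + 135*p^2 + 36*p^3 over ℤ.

9*p*(4*p + 3)*(p + 3)

Pull out the common factor 9*p, then factor the remaining trinomial.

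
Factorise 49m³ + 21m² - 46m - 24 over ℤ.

Among the possible rational roots, m = 1 is a root, so (m - 1) divides it; the quotient is 49m² + 70m + 24.
The remaining quadratic factors as (7m + 6)(7m + 4).

(7m + 4)(7m + 6)(m - 1)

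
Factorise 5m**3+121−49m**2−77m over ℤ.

(5m+11)(m−1)(m−11)

Testing divisors of the constant over divisors of the leading coefficient, m = 1 is a root, so (m−1) is a factor; dividing leaves 5m**2−44m−121.
The remaining quadratic factors as (m−11)(5m+11).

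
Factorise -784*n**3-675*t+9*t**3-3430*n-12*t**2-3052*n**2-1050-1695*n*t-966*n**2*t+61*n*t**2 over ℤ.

Group: 8*n*(-98*n**2-133*n*t-259*n-9*t**2-78*t-105) + (-t+10)*(-98*n**2-133*n*t-259*n-9*t**2-78*t-105); both groups contain (-98*n**2-133*n*t-259*n-9*t**2-78*t-105), so (8*n-t+10) is a factor with cofactor -98*n**2-133*n*t-259*n-9*t**2-78*t-105.
The cofactor groups again: -98*n**2-133*n*t-259*n-9*t**2-78*t-105 = -14*n*(7*n+9*t+15) + (-t-7)*(7*n+9*t+15); both groups contain (7*n+9*t+15), giving -(14*n+t+7)*(7*n+9*t+15).

-(14*n+t+7)*(7*n+9*t+15)*(8*n-t+10)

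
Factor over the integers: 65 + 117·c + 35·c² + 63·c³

Group as (63·c³ + 117·c) + (35·c² + 65) = 9·c·(7·c² + 13) + 5·(7·c² + 13).
Both groups share the factor (7·c² + 13).

(9·c + 5)·(7·c² + 13)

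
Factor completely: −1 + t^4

Difference of squares twice: with A = t and B = 1, A⁴ − B⁴ = (A² − B²)(A² + B²), and A² − B² factors again.

(t + 1)(t − 1)(t^2 + 1)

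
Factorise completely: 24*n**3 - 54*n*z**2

Every term has a factor of 6*n. Then 4*n**2 - 9*z**2 = (2*n)² − (3*z)².

6*n*(2*n + 3*z)*(2*n - 3*z)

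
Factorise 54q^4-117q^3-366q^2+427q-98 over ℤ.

Testing divisors of the constant over divisors of the leading coefficient, q = -7/3 is a root, giving the factor (3q+7) and quotient 18q^3-81q^2+67q-14.
Continuing, q = 7/2 is a root, giving the factor (2q-7) and quotient 9q^2-9q+2.
The remaining quadratic factors as (3q-2)(3q-1).

(2q-7)(3q+7)(3q-1)(3q-2)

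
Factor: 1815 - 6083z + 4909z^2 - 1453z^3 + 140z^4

(4z - 11)(5z - 11)(7z - 3)(z - 5)

Testing divisors of the constant over divisors of the leading coefficient, z = 5 is a root, giving the factor (z - 5) and quotient 140z^3 - 753z^2 + 1144z - 363.
Then z = 3/7 is a root, so (7z - 3) is a factor; dividing leaves 20z^2 - 99z + 121.
The remaining quadratic factors as (5z - 11)(4z - 11).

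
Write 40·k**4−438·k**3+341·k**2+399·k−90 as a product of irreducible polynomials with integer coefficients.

(2·k−3)·(4·k+3)·(5·k−1)·(k−10)

By the rational root theorem, k = 1/5 is a root, so (5·k−1) divides it; the quotient is 8·k**3−86·k**2+51·k+90.
Continuing, k = 3/2 is a root, so (2·k−3) is a factor; dividing leaves 4·k**2−37·k−30.
The remaining quadratic factors as (4·k+3)(k−10).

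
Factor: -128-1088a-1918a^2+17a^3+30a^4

By the rational root theorem, a = 8 is a root, so (a-8) divides it; the quotient is 30a^3+257a^2+138a+16.
Continuing, a = -8 is a root, giving the factor (a+8) and quotient 30a^2+17a+2.
The remaining quadratic factors as (5a+2)(6a+1).

(5a+2)(6a+1)(a+8)(a-8)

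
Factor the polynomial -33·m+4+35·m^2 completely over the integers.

Need a pair with product 35·4 = 140 and sum -33: that's -5 and -28.
Split the middle term: 35·m^2-5·m - 28·m+4 = 5·m·(7·m-1) - 4·(7·m-1).

(5·m-4)·(7·m-1)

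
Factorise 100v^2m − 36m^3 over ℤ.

4m(5v − 3m)(5v + 3m)

Pull out the common factor 4m; 25v^2 − 9m^2 is a difference of squares.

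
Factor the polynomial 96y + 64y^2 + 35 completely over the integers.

Need a pair with product 64·35 = 2240 and sum 96: that's 40 and 56.
Split the middle term: 64y^2 + 40y + 56y + 35 = 8y(8y + 5) + 7(8y + 5).

(8y + 5)(8y + 7)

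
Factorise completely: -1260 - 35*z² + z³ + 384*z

(z - 14)*(z - 15)*(z - 6)

By the rational root theorem, z = 15 is a root, giving the factor (z - 15) and quotient z² - 20*z + 84.
The remaining quadratic factors as (z - 14)(z - 6).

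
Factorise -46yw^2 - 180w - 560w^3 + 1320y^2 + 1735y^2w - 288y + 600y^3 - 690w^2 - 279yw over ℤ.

Group: 5y(120y^2 + 11yw - 24y - 40w^2 - 15w) + (14w + 12)(120y^2 + 11yw - 24y - 40w^2 - 15w); both groups contain (120y^2 + 11yw - 24y - 40w^2 - 15w), so (5y + 14w + 12) is a factor with cofactor 120y^2 + 11yw - 24y - 40w^2 - 15w.
The cofactor groups again: 120y^2 + 11yw - 24y - 40w^2 - 15w = 8y(15y - 8w - 3) + 5w(15y - 8w - 3); both groups contain (15y - 8w - 3), giving (8y + 5w)(15y - 8w - 3).

(15y - 8w - 3)(5y + 14w + 12)(8y + 5w)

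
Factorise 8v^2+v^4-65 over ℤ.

(v^2+13)(v^2-5)

Substitute u = v^2 to get a quadratic in u, then factor.
v^2+13 is irreducible over ℤ (always positive, so no real roots).
v^2-5 is irreducible over ℤ (5 is not a perfect square).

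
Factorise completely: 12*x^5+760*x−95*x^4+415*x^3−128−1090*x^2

Testing divisors of the constant over divisors of the leading coefficient, x = 4 is a root, so (x−4) is a factor; dividing leaves 12*x^4−47*x^3+227*x^2−182*x+32.
Continuing, x = 2/3 is a root, giving the factor (3*x−2) and quotient 4*x^3−13*x^2+67*x−16.
Next, x = 1/4 is a root, so (4*x−1) divides it; the quotient is x^2−3*x+16.
The quadratic x^2−3*x+16 has discriminant −55 < 0 and is irreducible over ℤ.

(3*x−2)*(4*x−1)*(x−4)*(x^2−3*x+16)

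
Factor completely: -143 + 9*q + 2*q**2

(2*q - 13)*(q + 11)

Need a pair with product 2·(-143) = -286 and sum 9: that's -13 and 22.
Split the middle term: 2*q**2 - 13*q + 22*q - 143 = q*(2*q - 13) + 11*(2*q - 13).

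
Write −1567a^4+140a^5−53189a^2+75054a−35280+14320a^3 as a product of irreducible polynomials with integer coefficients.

(4a−5)(5a−14)(7a−8)(a^2−6a+63)

Testing divisors of the constant over divisors of the leading coefficient, a = 5/4 is a root, so (4a−5) divides it; the quotient is 35a^4−348a^3+3145a^2−9366a+7056.
Then a = 8/7 is a root, giving the factor (7a−8) and quotient 5a^3−44a^2+399a−882.
Next, a = 14/5 is a root, so (5a−14) is a factor; dividing leaves a^2−6a+63.
The quadratic a^2−6a+63 has discriminant −216 < 0 and is irreducible over ℤ.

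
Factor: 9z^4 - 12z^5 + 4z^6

z^4(2z - 3)^2

Pull out the common factor z^4, leaving 4z^2 - 12z + 9.
Recognize a perfect-square trinomial with the parts 2z and 3.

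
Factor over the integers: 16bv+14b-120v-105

Group as (16bv+14b) + (-120v-105) = 2b(8v+7) - 15(8v+7).
Both groups share the factor (8v+7).

(2b-15)(8v+7)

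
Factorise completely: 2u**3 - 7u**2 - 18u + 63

(2u - 7)(u + 3)(u - 3)

Among the possible rational roots, u = 3 is a root, so (u - 3) divides it; the quotient is 2u**2 - u - 21.
The remaining quadratic factors as (u + 3)(2u - 7).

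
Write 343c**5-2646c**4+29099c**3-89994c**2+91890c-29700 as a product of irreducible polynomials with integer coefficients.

(7c-15)(7c-5)(7c-6)(c**2-4c+66)

Among the possible rational roots, c = 5/7 is a root, giving the factor (7c-5) and quotient 49c**4-343c**3+3912c**2-10062c+5940.
Then c = 6/7 is a root, so (7c-6) is a factor; dividing leaves 7c**3-43c**2+522c-990.
Continuing, c = 15/7 is a root, so (7c-15) is a factor; dividing leaves c**2-4c+66.
The quadratic c**2-4c+66 has discriminant -248 < 0 and is irreducible over ℤ.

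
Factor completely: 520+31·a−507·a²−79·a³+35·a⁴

(5·a+13)·(7·a+8)·(a−1)·(a−5)

Testing divisors of the constant over divisors of the leading coefficient, a = −8/7 is a root, giving the factor (7·a+8) and quotient 5·a³−17·a²−53·a+65.
Next, a = 5 is a root, so (a−5) divides it; the quotient is 5·a²+8·a−13.
The remaining quadratic factors as (5·a+13)(a−1).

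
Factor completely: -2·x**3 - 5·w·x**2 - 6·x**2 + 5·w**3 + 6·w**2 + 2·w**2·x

Group: 5·w·(w**2 - x**2) + (2·x + 6)·(w**2 - x**2); both groups contain (w**2 - x**2), so (5·w + 2·x + 6) is a factor with cofactor w**2 - x**2.
The cofactor groups again: w**2 - x**2 = w·(w - x) + x·(w - x); both groups contain (w - x), giving (w + x)·(w - x).

(5·w + 2·x + 6)·(w + x)·(w - x)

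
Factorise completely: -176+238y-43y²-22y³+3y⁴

Testing divisors of the constant over divisors of the leading coefficient, y = 2 is a root, so (y-2) is a factor; dividing leaves 3y³-16y²-75y+88.
Continuing, y = -11/3 is a root, so (3y+11) divides it; the quotient is y²-9y+8.
The remaining quadratic factors as (y-1)(y-8).

(3y+11)(y-1)(y-2)(y-8)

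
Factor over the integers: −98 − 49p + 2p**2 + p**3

(p + 2)(p + 7)(p − 7)

Trying the rational-root candidates, p = 7 is a root, so (p − 7) divides it; the quotient is p**2 + 9p + 14.
The remaining quadratic factors as (p + 7)(p + 2).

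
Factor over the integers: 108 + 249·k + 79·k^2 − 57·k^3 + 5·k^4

(5·k + 3)·(k + 1)·(k − 4)·(k − 9)

Among the possible rational roots, k = 4 is a root, so (k − 4) divides it; the quotient is 5·k^3 − 37·k^2 − 69·k − 27.
Then k = 9 is a root, so (k − 9) is a factor; dividing leaves 5·k^2 + 8·k + 3.
The remaining quadratic factors as (k + 1)(5·k + 3).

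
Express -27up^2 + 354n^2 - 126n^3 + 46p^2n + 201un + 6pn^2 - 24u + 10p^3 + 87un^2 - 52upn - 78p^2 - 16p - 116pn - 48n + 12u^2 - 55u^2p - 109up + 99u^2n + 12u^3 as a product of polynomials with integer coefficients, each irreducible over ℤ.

Group: u(12u^2 + 5up + 15un + 24u - 2p^2 - 12pn + 16p - 18n^2 + 48n) + (-5p + 7n - 1)(12u^2 + 5up + 15un + 24u - 2p^2 - 12pn + 16p - 18n^2 + 48n); both groups contain (12u^2 + 5up + 15un + 24u - 2p^2 - 12pn + 16p - 18n^2 + 48n), so (u - 5p + 7n - 1) is a factor with cofactor 12u^2 + 5up + 15un + 24u - 2p^2 - 12pn + 16p - 18n^2 + 48n.
The cofactor groups again: 12u^2 + 5up + 15un + 24u - 2p^2 - 12pn + 16p - 18n^2 + 48n = 3u(4u - p - 3n + 8) + (2p + 6n)(4u - p - 3n + 8); both groups contain (4u - p - 3n + 8), giving (3u + 2p + 6n)(4u - p - 3n + 8).

(4u - p - 3n + 8)(3u + 2p + 6n)(u - 5p + 7n - 1)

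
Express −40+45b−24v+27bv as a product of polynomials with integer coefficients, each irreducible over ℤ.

Group as (27bv+45b) + (−24v−40) = 9b(3v+5) − 8(3v+5).
Both groups share the factor (3v+5).

(3v+5)(9b−8)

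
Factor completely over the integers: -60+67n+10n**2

Need a pair with product 10·(-60) = -600 and sum 67: that's -8 and 75.
Split the middle term: 10n**2-8n + 75n-60 = 2n(5n-4) + 15(5n-4).

(2n+15)(5n-4)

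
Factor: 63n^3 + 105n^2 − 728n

7n(3n + 13)(3n − 8)

Pull out the common factor 7n, then factor the remaining trinomial.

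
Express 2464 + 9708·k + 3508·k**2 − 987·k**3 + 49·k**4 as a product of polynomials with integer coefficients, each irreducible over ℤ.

(7·k + 11)·(7·k + 2)·(k − 14)·(k − 8)

Among the possible rational roots, k = −11/7 is a root, so (7·k + 11) is a factor; dividing leaves 7·k**3 − 152·k**2 + 740·k + 224.
Continuing, k = −2/7 is a root, so (7·k + 2) is a factor; dividing leaves k**2 − 22·k + 112.
The remaining quadratic factors as (k − 14)(k − 8).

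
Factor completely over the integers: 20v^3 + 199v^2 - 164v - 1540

(4v + 11)(5v - 14)(v + 10)

By the rational root theorem, v = -11/4 is a root, so (4v + 11) divides it; the quotient is 5v^2 + 36v - 140.
The remaining quadratic factors as (5v - 14)(v + 10).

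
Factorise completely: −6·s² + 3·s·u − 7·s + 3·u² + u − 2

Group: −3·s·(2·s + u + 1) + (3·u − 2)·(2·s + u + 1); both groups contain (2·s + u + 1).

−(2·s + u + 1)·(3·s − 3·u + 2)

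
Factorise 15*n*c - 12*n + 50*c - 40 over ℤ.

(3*n + 10)*(5*c - 4)

Group as (15*n*c - 12*n) + (50*c - 40) = 3*n*(5*c - 4) + 10*(5*c - 4).
Both groups share the factor (5*c - 4).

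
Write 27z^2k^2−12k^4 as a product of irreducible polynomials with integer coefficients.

Every term has a factor of 3k^2. Then 9z^2−4k^2 = (3z)² − (2k)².

3k^2(3z−2k)(3z+2k)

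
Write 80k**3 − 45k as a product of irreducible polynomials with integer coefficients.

5k(4k + 3)(4k − 3)

Factor out 5k, leaving 16k**2 − 9, which is a difference of two squares.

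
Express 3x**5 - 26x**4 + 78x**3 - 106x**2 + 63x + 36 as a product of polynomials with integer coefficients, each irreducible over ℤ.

By the rational root theorem, x = -1/3 is a root, so (3x + 1) is a factor; dividing leaves x**4 - 9x**3 + 29x**2 - 45x + 36.
Then x = 4 is a root, so (x - 4) is a factor; dividing leaves x**3 - 5x**2 + 9x - 9.
Then x = 3 is a root, giving the factor (x - 3) and quotient x**2 - 2x + 3.
The quadratic x**2 - 2x + 3 has discriminant -8 < 0 and is irreducible over ℤ.

(3x + 1)(x - 3)(x - 4)(x**2 - 2x + 3)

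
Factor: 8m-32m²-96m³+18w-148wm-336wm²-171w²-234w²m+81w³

(w-4m-2)(9w+4m)(9w+6m-1)

Group: w(81w²+90wm-9w+24m²-4m) + (-4m-2)(81w²+90wm-9w+24m²-4m); both groups contain (81w²+90wm-9w+24m²-4m), so (w-4m-2) is a factor with cofactor 81w²+90wm-9w+24m²-4m.
The cofactor groups again: 81w²+90wm-9w+24m²-4m = 9w(9w+6m-1) + 4m(9w+6m-1); both groups contain (9w+6m-1), giving (9w+4m)(9w+6m-1).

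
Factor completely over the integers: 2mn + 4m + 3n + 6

Group as (2mn + 4m) + (3n + 6) = 2m(n + 2) + 3(n + 2).
Both groups share the factor (n + 2).

(2m + 3)(n + 2)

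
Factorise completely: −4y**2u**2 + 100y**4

4y**2(5y − u)(5y + u)

Every term has a factor of 4y**2. Then 25y**2 − u**2 = (5y)² − (u)².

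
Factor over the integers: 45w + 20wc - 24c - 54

(4c + 9)(5w - 6)

Group as (20wc + 45w) + (-24c - 54) = 5w(4c + 9) - 6(4c + 9).
Both groups share the factor (4c + 9).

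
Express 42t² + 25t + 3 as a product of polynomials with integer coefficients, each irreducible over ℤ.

Need a pair with product 42·3 = 126 and sum 25: that's 7 and 18.
Split the middle term: 42t² + 7t + 18t + 3 = 7t(6t + 1) + 3(6t + 1).

(6t + 1)(7t + 3)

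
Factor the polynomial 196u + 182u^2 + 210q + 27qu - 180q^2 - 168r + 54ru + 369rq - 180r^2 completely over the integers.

Group: -12r(15r - 12q + 13u + 14) + (15q + 14u)(15r - 12q + 13u + 14); both groups contain (15r - 12q + 13u + 14).

-(15r - 12q + 13u + 14)(12r - 15q - 14u)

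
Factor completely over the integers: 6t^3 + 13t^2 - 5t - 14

Trying the rational-root candidates, t = 1 is a root, so (t - 1) is a factor; dividing leaves 6t^2 + 19t + 14.
The remaining quadratic factors as (6t + 7)(t + 2).

(6t + 7)(t + 2)(t - 1)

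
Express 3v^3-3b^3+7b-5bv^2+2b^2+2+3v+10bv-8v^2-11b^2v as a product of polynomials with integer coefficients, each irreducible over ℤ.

Group: b(-3b^2-8bv-4b+3v^2-2v-1) + (v-2)(-3b^2-8bv-4b+3v^2-2v-1); both groups contain (-3b^2-8bv-4b+3v^2-2v-1), so (b+v-2) is a factor with cofactor -3b^2-8bv-4b+3v^2-2v-1.
The cofactor groups again: -3b^2-8bv-4b+3v^2-2v-1 = -3b(b+3v+1) + (v-1)(b+3v+1); both groups contain (b+3v+1), giving -(3b-v+1)(b+3v+1).

-(3b-v+1)(b+3v+1)(b+v-2)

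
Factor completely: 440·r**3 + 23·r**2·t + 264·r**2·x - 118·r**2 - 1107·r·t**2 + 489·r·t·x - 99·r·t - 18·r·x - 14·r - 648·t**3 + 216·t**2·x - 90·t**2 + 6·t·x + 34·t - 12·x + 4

Group: 8·r·(55·r**2 - 59·r·t + 33·r·x - r - 72·t**2 + 24·t·x - 26·t + 6·x - 2) + (9·t - 2)·(55·r**2 - 59·r·t + 33·r·x - r - 72·t**2 + 24·t·x - 26·t + 6·x - 2); both groups contain (55·r**2 - 59·r·t + 33·r·x - r - 72·t**2 + 24·t·x - 26·t + 6·x - 2), so (8·r + 9·t - 2) is a factor with cofactor 55·r**2 - 59·r·t + 33·r·x - r - 72·t**2 + 24·t·x - 26·t + 6·x - 2.
The cofactor groups again: 55·r**2 - 59·r·t + 33·r·x - r - 72·t**2 + 24·t·x - 26·t + 6·x - 2 = 11·r·(5·r - 9·t + 3·x - 1) + (8·t + 2)·(5·r - 9·t + 3·x - 1); both groups contain (5·r - 9·t + 3·x - 1), giving (11·r + 8·t + 2)·(5·r - 9·t + 3·x - 1).

(11·r + 8·t + 2)·(5·r - 9·t + 3·x - 1)·(8·r + 9·t - 2)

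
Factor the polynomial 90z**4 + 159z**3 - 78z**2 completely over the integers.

3z**2(5z - 2)(6z + 13)

Pull out the common factor 3z**2, then factor the remaining trinomial.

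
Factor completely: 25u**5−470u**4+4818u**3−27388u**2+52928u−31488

(5u−6)(5u−8)(u−8)(u**2−8u+82)

Among the possible rational roots, u = 8/5 is a root, giving the factor (5u−8) and quotient 5u**4−86u**3+826u**2−4156u+3936.
Next, u = 6/5 is a root, so (5u−6) divides it; the quotient is u**3−16u**2+146u−656.
Next, u = 8 is a root, so (u−8) is a factor; dividing leaves u**2−8u+82.
The quadratic u**2−8u+82 has discriminant −264 < 0 and is irreducible over ℤ.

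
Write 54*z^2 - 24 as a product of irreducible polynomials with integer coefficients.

6*(3*z + 2)*(3*z - 2)

Pull out the common factor 6; 9*z^2 - 4 is a difference of squares.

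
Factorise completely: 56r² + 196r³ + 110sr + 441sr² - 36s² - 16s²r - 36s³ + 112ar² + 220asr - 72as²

Group: 2s(-36as - 16ar - 18s² - 71sr - 18s - 28r² - 8r) - 7r(-36as - 16ar - 18s² - 71sr - 18s - 28r² - 8r); both groups contain (-36as - 16ar - 18s² - 71sr - 18s - 28r² - 8r), so (2s - 7r) is a factor with cofactor -36as - 16ar - 18s² - 71sr - 18s - 28r² - 8r.
The cofactor groups again: -36as - 16ar - 18s² - 71sr - 18s - 28r² - 8r = -4a(9s + 4r) + (-2s - 7r - 2)(9s + 4r); both groups contain (9s + 4r), giving -(4a + 2s + 7r + 2)(9s + 4r).

-(2s - 7r)(4a + 2s + 7r + 2)(9s + 4r)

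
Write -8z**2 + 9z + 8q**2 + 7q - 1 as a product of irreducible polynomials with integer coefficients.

-(z - q - 1)(8z + 8q - 1)

Group: -8z(z - q - 1) + (-8q + 1)(z - q - 1); both groups contain (z - q - 1).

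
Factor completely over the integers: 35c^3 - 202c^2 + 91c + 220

(5c + 4)(7c - 11)(c - 5)

Trying the rational-root candidates, c = -4/5 is a root, so (5c + 4) is a factor; dividing leaves 7c^2 - 46c + 55.
The remaining quadratic factors as (7c - 11)(c - 5).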